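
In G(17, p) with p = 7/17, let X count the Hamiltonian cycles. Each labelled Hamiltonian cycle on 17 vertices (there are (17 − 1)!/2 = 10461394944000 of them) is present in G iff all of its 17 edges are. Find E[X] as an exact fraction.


K_17 has (17 − 1)!/2 = 10461394944000 labelled Hamiltonian cycles.
For each such Hamiltonian cycle H, let X_H = 1 if all 17 edges of H are present in G. Then P[X_H = 1] = p^{17} = (7/17)^{17} = 232630513987207/827240261886336764177.
By linearity: E[X] = Σ_H E[X_H] = 10461394944000 · p^{17} = 10461394944000 · 232630513987207/827240261886336764177 = 2433639682845888590481408000/827240261886336764177.
Numerically: E[X] ≈ 2.94188e+06.

E[X] = 10461394944000 · (7/17)^{17} = 2433639682845888590481408000/827240261886336764177 ≈ 2.94188e+06.


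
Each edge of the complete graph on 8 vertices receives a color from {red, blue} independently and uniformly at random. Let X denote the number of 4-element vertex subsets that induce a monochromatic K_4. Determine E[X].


Let X = Σ_S X_S over the C(8, 4) = 70 subsets S of size 4, where X_S = 1 if the K_4 on S is monochromatic.
For a fixed S, the K_4 on S has C(4, 2) = 6 edges. P[all 6 edges red] = (1/2)^6, and likewise for blue, so P[monochromatic] = 2·(1/2)^6 = 2^{1 − 6} = 1/32.
Summing: E[X] = C(8, 4) · 2^{1 − 6} = 70 · 1/32 = 35/16.
Numerically: E[X] ≈ 2.188.

E[X] = C(8,4)·2^(1−C(4,2)) = 35/16 ≈ 2.188.


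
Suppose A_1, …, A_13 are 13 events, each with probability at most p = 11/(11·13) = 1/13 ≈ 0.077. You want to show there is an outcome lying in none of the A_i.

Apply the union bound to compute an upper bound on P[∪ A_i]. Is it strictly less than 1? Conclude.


Union bound: P[∪_{i=1}^{13} A_i] ≤ Σ_i P[A_i] ≤ 13·p = 13·(1/13) = 1.
Numerically: 1 ≈ 1.000.
Is 1 < 1? NO.
Since the bound 1 is ≥ 1, the union bound is uninformative here; it does NOT by itself certify existence.

13·p = 1 ≈ 1.000; existence NOT certified by the union bound.


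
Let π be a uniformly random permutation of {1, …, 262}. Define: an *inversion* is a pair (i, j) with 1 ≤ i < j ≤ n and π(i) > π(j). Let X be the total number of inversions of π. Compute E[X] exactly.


Write X = Σ X_I over the C(262, 2) = 34191 pairs i < j, with X_I the indicator of one inversion.
There are 34191 indicators.
For each fixed pair i < j, the values π(i) and π(j) are two distinct elements of {1, …, 262} in uniformly random order; by symmetry P[π(i) > π(j)] = 1/2.
By linearity: E[X] = 34191 · (1/2) = C(262, 2) · (1/2) = 34191/2 = 34191/2 ≈ 17095.500000.

E[X] = 34191/2 = 17095.500000.


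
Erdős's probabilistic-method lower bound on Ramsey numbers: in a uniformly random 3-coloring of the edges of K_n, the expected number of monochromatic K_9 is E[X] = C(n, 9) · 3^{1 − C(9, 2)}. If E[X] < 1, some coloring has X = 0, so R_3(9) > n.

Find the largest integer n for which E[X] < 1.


We need C(n, 9) · 3^{1 − 36} < 1, i.e. C(n, 9) < 3^{36 − 1} = 50031545098999707.
Check values of n near the boundary:
  n = 298: C(298, 9) = 45207677551849890; 45207677551849890 < 50031545098999707? YES
  n = 299: C(299, 9) = 46610674441390059; 46610674441390059 < 50031545098999707? YES
  n = 300: C(300, 9) = 48052241692154700; 48052241692154700 < 50031545098999707? YES
  n = 301: C(301, 9) = 49533303936090975; 49533303936090975 < 50031545098999707? YES
  n = 302: C(302, 9) = 51054804739588650; 51054804739588650 < 50031545098999707? NO
The largest n with C(n, 9) < 50031545098999707 is n = 301 (where E[X] = 16511101312030325/16677181699666569 ≈ 0.99004). Hence R_3(9) > 301, i.e. R_3(9) ≥ 302.

Largest n = 301; hence R_3(9) > 301.


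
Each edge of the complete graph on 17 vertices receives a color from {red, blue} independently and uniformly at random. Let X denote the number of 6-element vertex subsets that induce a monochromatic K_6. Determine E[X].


Let X = Σ_S X_S over the C(17, 6) = 12376 subsets S of size 6, where X_S = 1 if the K_6 on S is monochromatic.
For a fixed S, the K_6 on S has C(6, 2) = 15 edges. P[all 15 edges red] = (1/2)^15, and likewise for blue, so P[monochromatic] = 2·(1/2)^15 = 2^{1 − 15} = 1/16384.
Summing: E[X] = C(17, 6) · 2^{1 − 15} = 12376 · 1/16384 = 1547/2048.
Numerically: E[X] ≈ 0.7554.

E[X] = C(17,6)·2^(1−C(6,2)) = 1547/2048 ≈ 0.7554.


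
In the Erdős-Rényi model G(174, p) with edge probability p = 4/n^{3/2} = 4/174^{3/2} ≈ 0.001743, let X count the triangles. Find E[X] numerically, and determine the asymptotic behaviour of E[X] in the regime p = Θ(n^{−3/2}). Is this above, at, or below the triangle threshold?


Number of potential triangles: C(174, 3) = 862924.
Each occurs with probability p³ ≈ (0.001743)³ ≈ 5.293079e-09.
By linearity: E[X] = C(174, 3)·p³ ≈ 862924 · 5.293079e-09 ≈ 0.0046.
Since α = 3/2 > 1, p = c/n^{3/2} = o(1/n) is below the triangle threshold p ~ 1/n. Asymptotically E[X] ~ (c³/6)·n^{3(1−α)} = (4³/6)·n^{-1.5} → 0, so by Markov's inequality G has no triangles w.h.p.

E[X] ≈ 0.0046; in regime p = Θ(1/n^{3/2}) E[X] tends to 0 (below the triangle threshold p ~ 1/n).


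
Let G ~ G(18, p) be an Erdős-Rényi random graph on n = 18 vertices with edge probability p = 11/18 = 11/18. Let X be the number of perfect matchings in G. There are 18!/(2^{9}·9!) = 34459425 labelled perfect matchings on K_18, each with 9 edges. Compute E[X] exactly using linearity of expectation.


K_18 has 18!/(2^{9}·9!) = 34459425 labelled perfect matchings.
For each such perfect matching H, let X_H = 1 if all 9 edges of H are present in G. Then P[X_H = 1] = p^{9} = (11/18)^{9} = 2357947691/198359290368.
Summing the indicators: E[X] = Σ_H E[X_H] = 34459425 · p^{9} = 34459425 · 2357947691/198359290368 = 1003129896443675/2448880128.
Numerically: E[X] ≈ 409628.

E[X] = 34459425 · (11/18)^{9} = 1003129896443675/2448880128 ≈ 409628.


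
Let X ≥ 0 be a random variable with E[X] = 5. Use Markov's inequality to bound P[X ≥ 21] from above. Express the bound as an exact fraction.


μ = E[X] = 5, a = 21.
Markov: P[X ≥ 21] ≤ μ/a = (5)/21 = 5/21.
Numerically: ≈ 0.238.
(Since a = 21 > μ = 5.000, the bound 5/21 is < 1 and informative.)

P[X ≥ 21] ≤ 5/21 ≈ 0.238.


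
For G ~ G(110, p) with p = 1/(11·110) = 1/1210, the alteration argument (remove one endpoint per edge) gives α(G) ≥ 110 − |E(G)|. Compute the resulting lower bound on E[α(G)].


E[|E(G)|] = C(110, 2)·p = 5995 · (1/1210) = 109/22.
E[α(G)] ≥ n − E[|E(G)|] = 110 − 109/22 = 2311/22.
Numerically: ≈ 105.045455.
(This is only a lower bound; the true E[α(G)] may be larger.)

E[α(G)] ≥ 2311/22 ≈ 105.045455.


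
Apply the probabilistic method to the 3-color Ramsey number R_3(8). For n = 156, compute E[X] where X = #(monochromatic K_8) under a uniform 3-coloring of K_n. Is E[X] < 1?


E[X] = C(156, 8) · 3^{1 − 28} = 7248464019225 · 3^{−27} = 7248464019225/7625597484987.
As a reduced fraction: E[X] = 805384891025/847288609443 ≈ 0.9505437.
Is E[X] < 1? YES.
Since E[X] < 1, there exists a 3-coloring of K_{156} with no monochromatic K_8; hence R_3(8) > 156.

E[X] = 805384891025/847288609443 ≈ 0.9505437; E[X] < 1, so R_3(8) > 156.


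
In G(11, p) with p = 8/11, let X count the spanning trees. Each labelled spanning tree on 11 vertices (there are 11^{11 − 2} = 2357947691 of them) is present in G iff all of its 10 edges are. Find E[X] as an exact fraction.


K_11 has 11^{11 − 2} = 2357947691 labelled spanning trees.
For each such spanning tree H, let X_H = 1 if all 10 edges of H are present in G. Then P[X_H = 1] = p^{10} = (8/11)^{10} = 1073741824/25937424601.
By linearity: E[X] = Σ_H E[X_H] = 2357947691 · p^{10} = 2357947691 · 1073741824/25937424601 = 1073741824/11.
Numerically: E[X] ≈ 9.7613e+07.

E[X] = 2357947691 · (8/11)^{10} = 1073741824/11 ≈ 9.7613e+07.


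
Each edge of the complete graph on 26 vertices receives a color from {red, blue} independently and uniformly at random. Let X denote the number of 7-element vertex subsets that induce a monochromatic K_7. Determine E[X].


Let X = Σ_S X_S over the C(26, 7) = 657800 subsets S of size 7, where X_S = 1 if the K_7 on S is monochromatic.
For a fixed S, the K_7 on S has C(7, 2) = 21 edges. P[all 21 edges red] = (1/2)^21, and likewise for blue, so P[monochromatic] = 2·(1/2)^21 = 2^{1 − 21} = 1/1048576.
Summing: E[X] = C(26, 7) · 2^{1 − 21} = 657800 · 1/1048576 = 82225/131072.
Numerically: E[X] ≈ 0.6273.

E[X] = C(26,7)·2^(1−C(7,2)) = 82225/131072 ≈ 0.6273.


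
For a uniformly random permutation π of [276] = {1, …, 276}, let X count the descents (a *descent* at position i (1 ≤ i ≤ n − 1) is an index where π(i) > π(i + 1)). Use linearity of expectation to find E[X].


Write X = Σ X_I over i = 1, …, 275, with X_I the indicator of one descent.
There are 275 indicators.
For each fixed i, the pair (π(i), π(i+1)) is a uniformly random ordered pair of distinct values from {1, …, 276}; by symmetry P[π(i) > π(i+1)] = 1/2.
By linearity: E[X] = 275 · (1/2) = (276 − 1) · (1/2) = 275/2 ≈ 137.50000.

E[X] = 275/2 = 137.50000.


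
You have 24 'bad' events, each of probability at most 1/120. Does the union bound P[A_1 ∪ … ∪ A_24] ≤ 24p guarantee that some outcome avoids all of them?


Union bound: P[∪_{i=1}^{24} A_i] ≤ Σ_i P[A_i] ≤ 24·p = 24·(1/120) = 1/5.
Numerically: 1/5 ≈ 0.200000.
Is 1/5 < 1? YES.
Since P[∪ A_i] ≤ 1/5 < 1, the complement has P[∩ A_i^c] ≥ 1 − 1/5 = 4/5 > 0, so some outcome avoids every A_i.

24·p = 1/5 ≈ 0.200000; existence CERTIFIED by the union bound.


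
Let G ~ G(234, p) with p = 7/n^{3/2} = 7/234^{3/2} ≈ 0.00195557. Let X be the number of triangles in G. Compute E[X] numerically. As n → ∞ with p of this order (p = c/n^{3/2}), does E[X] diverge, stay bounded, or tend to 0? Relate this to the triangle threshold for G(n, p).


Number of potential triangles: C(234, 3) = 2108184.
Each occurs with probability p³ ≈ (0.00195557)³ ≈ 7.47864230e-09.
By linearity: E[X] = C(234, 3)·p³ ≈ 2108184 · 7.47864230e-09 ≈ 0.015766.
Since α = 3/2 > 1, p = c/n^{3/2} = o(1/n) is below the triangle threshold p ~ 1/n. Asymptotically E[X] ~ (c³/6)·n^{3(1−α)} = (7³/6)·n^{-1.5} → 0, so by Markov's inequality G has no triangles w.h.p.

E[X] ≈ 0.015766; in regime p = Θ(1/n^{3/2}) E[X] tends to 0 (below the triangle threshold p ~ 1/n).


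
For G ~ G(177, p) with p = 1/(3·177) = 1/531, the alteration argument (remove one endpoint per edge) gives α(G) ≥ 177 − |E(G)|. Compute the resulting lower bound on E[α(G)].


E[|E(G)|] = C(177, 2)·p = 15576 · (1/531) = 88/3.
E[α(G)] ≥ n − E[|E(G)|] = 177 − 88/3 = 443/3.
Numerically: ≈ 147.66667.
(This is only a lower bound; the true E[α(G)] may be larger.)

E[α(G)] ≥ 443/3 ≈ 147.66667.


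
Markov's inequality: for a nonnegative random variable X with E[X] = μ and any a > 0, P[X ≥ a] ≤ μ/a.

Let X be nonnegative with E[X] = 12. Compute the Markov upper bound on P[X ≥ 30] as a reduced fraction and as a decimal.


μ = E[X] = 12, a = 30.
Markov: P[X ≥ 30] ≤ μ/a = (12)/30 = 2/5.
Numerically: ≈ 0.40000.
(Since a = 30 > μ = 12.00000, the bound 2/5 is < 1 and informative.)

P[X ≥ 30] ≤ 2/5 ≈ 0.40000.


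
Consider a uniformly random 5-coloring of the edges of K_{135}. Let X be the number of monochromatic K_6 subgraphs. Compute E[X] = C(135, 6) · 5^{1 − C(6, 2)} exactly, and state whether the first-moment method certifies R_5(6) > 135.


E[X] = C(135, 6) · 5^{1 − 15} = 7511839335 · 5^{−14} = 7511839335/6103515625.
As a reduced fraction: E[X] = 1502367867/1220703125 ≈ 1.2307.
Is E[X] < 1? NO.
Since E[X] ≥ 1, the first-moment bound is inconclusive at n = 135; it does NOT by itself certify R_5(6) > 135.

E[X] = 1502367867/1220703125 ≈ 1.2307; E[X] ≥ 1; first-moment method inconclusive here.


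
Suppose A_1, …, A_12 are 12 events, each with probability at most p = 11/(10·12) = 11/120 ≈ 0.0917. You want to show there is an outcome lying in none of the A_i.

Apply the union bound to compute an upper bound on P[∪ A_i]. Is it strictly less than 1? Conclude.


Union bound: P[∪_{i=1}^{12} A_i] ≤ Σ_i P[A_i] ≤ 12·p = 12·(11/120) = 11/10.
Numerically: 11/10 ≈ 1.1000.
Is 11/10 < 1? NO.
Since the bound 11/10 is ≥ 1, the union bound is uninformative here; it does NOT by itself certify existence.

12·p = 11/10 ≈ 1.1000; existence NOT certified by the union bound.


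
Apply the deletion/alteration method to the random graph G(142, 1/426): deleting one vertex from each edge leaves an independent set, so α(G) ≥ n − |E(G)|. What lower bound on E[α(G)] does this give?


E[|E(G)|] = C(142, 2)·p = 10011 · (1/426) = 47/2.
E[α(G)] ≥ n − E[|E(G)|] = 142 − 47/2 = 237/2.
Numerically: ≈ 118.500.
(This is only a lower bound; the true E[α(G)] may be larger.)

E[α(G)] ≥ 237/2 ≈ 118.500.


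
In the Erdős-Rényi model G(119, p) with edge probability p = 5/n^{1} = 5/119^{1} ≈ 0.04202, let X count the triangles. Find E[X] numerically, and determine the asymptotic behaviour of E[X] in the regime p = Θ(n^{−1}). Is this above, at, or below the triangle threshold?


Number of potential triangles: C(119, 3) = 273819.
Each occurs with probability p³ ≈ (0.04202)³ ≈ 7.417698e-05.
By linearity: E[X] = C(119, 3)·p³ ≈ 273819 · 7.417698e-05 ≈ 20.3111.
Here α = 1, so p = 5/n is exactly at the triangle threshold p ~ 1/n. Asymptotically E[X] → c³/6 = 5³/6 = 125/6 ≈ 20.8333, a bounded constant. In this regime the triangle count is asymptotically Poisson(c³/6).

E[X] ≈ 20.3111; in regime p = Θ(1/n^{1}) E[X] stays bounded (at the triangle threshold p ~ 1/n).


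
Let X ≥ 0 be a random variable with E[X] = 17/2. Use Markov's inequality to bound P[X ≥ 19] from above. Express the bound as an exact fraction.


μ = E[X] = 17/2, a = 19.
Markov: P[X ≥ 19] ≤ μ/a = (17/2)/19 = 17/38.
Numerically: ≈ 0.44737.
(Since a = 19 > μ = 8.50000, the bound 17/38 is < 1 and informative.)

P[X ≥ 19] ≤ 17/38 ≈ 0.44737.


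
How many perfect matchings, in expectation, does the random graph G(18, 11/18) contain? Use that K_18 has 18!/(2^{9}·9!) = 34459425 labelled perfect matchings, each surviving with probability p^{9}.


K_18 has 18!/(2^{9}·9!) = 34459425 labelled perfect matchings.
For each such perfect matching H, let X_H = 1 if all 9 edges of H are present in G. Then P[X_H = 1] = p^{9} = (11/18)^{9} = 2357947691/198359290368.
Summing the indicators: E[X] = Σ_H E[X_H] = 34459425 · p^{9} = 34459425 · 2357947691/198359290368 = 1003129896443675/2448880128.
Numerically: E[X] ≈ 409628.

E[X] = 34459425 · (11/18)^{9} = 1003129896443675/2448880128 ≈ 409628.


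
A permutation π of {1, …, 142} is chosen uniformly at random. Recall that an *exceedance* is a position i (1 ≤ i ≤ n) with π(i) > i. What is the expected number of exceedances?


Write X = Σ_{i=1}^{142} X_i, where X_i = 1_{π(i) > i}.
For each fixed i, π(i) is uniform over {1, …, 142} (marginal of a uniform permutation), so P[π(i) > i] = (n − i)/n. Summing: Σ_{i=1}^{142} (n − i)/n = (0 + 1 + … + 141)/142 = 142(142 − 1)/(2·142) = (142 − 1)/2.
Hence E[X] = Σ_{i=1}^{142} (142 − i)/142 = 141/2 ≈ 70.500000.

E[X] = 141/2 = 70.500000.


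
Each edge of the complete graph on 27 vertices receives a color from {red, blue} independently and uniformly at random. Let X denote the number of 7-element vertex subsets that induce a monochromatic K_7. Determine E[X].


Let X = Σ_S X_S over the C(27, 7) = 888030 subsets S of size 7, where X_S = 1 if the K_7 on S is monochromatic.
For a fixed S, the K_7 on S has C(7, 2) = 21 edges. P[all 21 edges red] = (1/2)^21, and likewise for blue, so P[monochromatic] = 2·(1/2)^21 = 2^{1 − 21} = 1/1048576.
Summing: E[X] = C(27, 7) · 2^{1 − 21} = 888030 · 1/1048576 = 444015/524288.
Numerically: E[X] ≈ 0.847.

E[X] = C(27,7)·2^(1−C(7,2)) = 444015/524288 ≈ 0.847.


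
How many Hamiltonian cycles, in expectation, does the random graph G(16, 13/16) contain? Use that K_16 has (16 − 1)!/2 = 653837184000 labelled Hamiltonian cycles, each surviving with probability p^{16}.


K_16 has (16 − 1)!/2 = 653837184000 labelled Hamiltonian cycles.
For each such Hamiltonian cycle H, let X_H = 1 if all 16 edges of H are present in G. Then P[X_H = 1] = p^{16} = (13/16)^{16} = 665416609183179841/18446744073709551616.
Summing the indicators: E[X] = Σ_H E[X_H] = 653837184000 · p^{16} = 653837184000 · 665416609183179841/18446744073709551616 = 424877072202303561918952875/18014398509481984.
Numerically: E[X] ≈ 2.359e+10.

E[X] = 653837184000 · (13/16)^{16} = 424877072202303561918952875/18014398509481984 ≈ 2.359e+10.


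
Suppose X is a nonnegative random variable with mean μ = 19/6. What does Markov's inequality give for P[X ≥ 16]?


μ = E[X] = 19/6, a = 16.
Markov: P[X ≥ 16] ≤ μ/a = (19/6)/16 = 19/96.
Numerically: ≈ 0.198.
(Since a = 16 > μ = 3.167, the bound 19/96 is < 1 and informative.)

P[X ≥ 16] ≤ 19/96 ≈ 0.198.


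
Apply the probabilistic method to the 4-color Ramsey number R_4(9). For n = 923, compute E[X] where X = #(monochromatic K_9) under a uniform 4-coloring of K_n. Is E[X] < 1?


E[X] = C(923, 9) · 4^{1 − 36} = 1288430932418687114265 · 4^{−35} = 1288430932418687114265/1180591620717411303424.
As a reduced fraction: E[X] = 1288430932418687114265/1180591620717411303424 ≈ 1.091.
Is E[X] < 1? NO.
Since E[X] ≥ 1, the first-moment bound is inconclusive at n = 923; it does NOT by itself certify R_4(9) > 923.

E[X] = 1288430932418687114265/1180591620717411303424 ≈ 1.091; E[X] ≥ 1; first-moment method inconclusive here.


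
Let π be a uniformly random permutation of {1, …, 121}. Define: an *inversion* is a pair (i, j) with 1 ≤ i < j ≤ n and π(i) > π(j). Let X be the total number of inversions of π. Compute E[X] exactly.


Write X = Σ X_I over the C(121, 2) = 7260 pairs i < j, with X_I the indicator of one inversion.
There are 7260 indicators.
For each fixed pair i < j, the values π(i) and π(j) are two distinct elements of {1, …, 121} in uniformly random order; by symmetry P[π(i) > π(j)] = 1/2.
By linearity: E[X] = 7260 · (1/2) = C(121, 2) · (1/2) = 7260/2 = 3630 ≈ 3630.000000.

E[X] = 3630 = 3630.000000.


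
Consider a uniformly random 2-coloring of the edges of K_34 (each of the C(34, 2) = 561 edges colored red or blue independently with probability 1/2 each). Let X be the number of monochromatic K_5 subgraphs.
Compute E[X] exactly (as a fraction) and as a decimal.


Let X = Σ_S X_S over the C(34, 5) = 278256 subsets S of size 5, where X_S = 1 if the K_5 on S is monochromatic.
For a fixed S, the K_5 on S has C(5, 2) = 10 edges. P[all 10 edges red] = (1/2)^10, and likewise for blue, so P[monochromatic] = 2·(1/2)^10 = 2^{1 − 10} = 1/512.
Summing: E[X] = C(34, 5) · 2^{1 − 10} = 278256 · 1/512 = 17391/32.
Numerically: E[X] ≈ 543.468750.

E[X] = C(34,5)·2^(1−C(5,2)) = 17391/32 ≈ 543.468750.


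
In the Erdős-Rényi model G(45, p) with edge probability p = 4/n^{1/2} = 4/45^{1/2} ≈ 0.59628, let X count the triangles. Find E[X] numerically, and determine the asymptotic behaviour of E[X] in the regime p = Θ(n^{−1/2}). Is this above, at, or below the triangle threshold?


Number of potential triangles: C(45, 3) = 14190.
Each occurs with probability p³ ≈ (0.59628)³ ≈ 2.1201237e-01.
By linearity: E[X] = C(45, 3)·p³ ≈ 14190 · 2.1201237e-01 ≈ 3008.45555.
Since α = 1/2 < 1, p = c/n^{1/2} ≫ 1/n is above the triangle threshold p ~ 1/n. Asymptotically E[X] ~ (c³/6)·n^{3(1−α)} = (4³/6)·n^{1.5} → ∞; triangles are abundant w.h.p.

E[X] ≈ 3008.45555; in regime p = Θ(1/n^{1/2}) E[X] diverges (above the triangle threshold p ~ 1/n).


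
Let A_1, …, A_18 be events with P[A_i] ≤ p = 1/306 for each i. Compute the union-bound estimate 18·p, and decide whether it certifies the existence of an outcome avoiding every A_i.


Union bound: P[∪_{i=1}^{18} A_i] ≤ Σ_i P[A_i] ≤ 18·p = 18·(1/306) = 1/17.
Numerically: 1/17 ≈ 0.0588235.
Is 1/17 < 1? YES.
Since P[∪ A_i] ≤ 1/17 < 1, the complement has P[∩ A_i^c] ≥ 1 − 1/17 = 16/17 > 0, so some outcome avoids every A_i.

18·p = 1/17 ≈ 0.0588235; existence CERTIFIED by the union bound.


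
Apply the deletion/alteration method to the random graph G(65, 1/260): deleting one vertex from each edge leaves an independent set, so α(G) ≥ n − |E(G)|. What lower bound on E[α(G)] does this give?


E[|E(G)|] = C(65, 2)·p = 2080 · (1/260) = 8.
E[α(G)] ≥ n − E[|E(G)|] = 65 − 8 = 57.
Numerically: ≈ 57.000.
(This is only a lower bound; the true E[α(G)] may be larger.)

E[α(G)] ≥ 57 ≈ 57.000.


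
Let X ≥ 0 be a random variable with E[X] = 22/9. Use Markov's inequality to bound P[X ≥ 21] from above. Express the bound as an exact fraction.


μ = E[X] = 22/9, a = 21.
Markov: P[X ≥ 21] ≤ μ/a = (22/9)/21 = 22/189.
Numerically: ≈ 0.116402.
(Since a = 21 > μ = 2.444444, the bound 22/189 is < 1 and informative.)

P[X ≥ 21] ≤ 22/189 ≈ 0.116402.


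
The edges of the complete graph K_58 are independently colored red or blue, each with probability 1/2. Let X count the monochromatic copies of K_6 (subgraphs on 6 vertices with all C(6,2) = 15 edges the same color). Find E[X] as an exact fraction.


Let X = Σ_S X_S over the C(58, 6) = 40475358 subsets S of size 6, where X_S = 1 if the K_6 on S is monochromatic.
For a fixed S, the K_6 on S has C(6, 2) = 15 edges. P[all 15 edges red] = (1/2)^15, and likewise for blue, so P[monochromatic] = 2·(1/2)^15 = 2^{1 − 15} = 1/16384.
Summing: E[X] = C(58, 6) · 2^{1 − 15} = 40475358 · 1/16384 = 20237679/8192.
Numerically: E[X] ≈ 2470.41980.

E[X] = C(58,6)·2^(1−C(6,2)) = 20237679/8192 ≈ 2470.41980.


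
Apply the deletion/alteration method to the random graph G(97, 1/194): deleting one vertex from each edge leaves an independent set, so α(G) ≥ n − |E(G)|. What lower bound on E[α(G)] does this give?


E[|E(G)|] = C(97, 2)·p = 4656 · (1/194) = 24.
E[α(G)] ≥ n − E[|E(G)|] = 97 − 24 = 73.
Numerically: ≈ 73.000.
(This is only a lower bound; the true E[α(G)] may be larger.)

E[α(G)] ≥ 73 ≈ 73.000.


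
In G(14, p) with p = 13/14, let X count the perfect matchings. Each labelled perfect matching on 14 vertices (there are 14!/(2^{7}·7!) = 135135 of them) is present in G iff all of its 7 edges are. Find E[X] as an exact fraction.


K_14 has 14!/(2^{7}·7!) = 135135 labelled perfect matchings.
For each such perfect matching H, let X_H = 1 if all 7 edges of H are present in G. Then P[X_H = 1] = p^{7} = (13/14)^{7} = 62748517/105413504.
By linearity: E[X] = Σ_H E[X_H] = 135135 · p^{7} = 135135 · 62748517/105413504 = 1211360120685/15059072.
Numerically: E[X] ≈ 8.04e+04.

E[X] = 135135 · (13/14)^{7} = 1211360120685/15059072 ≈ 8.04e+04.


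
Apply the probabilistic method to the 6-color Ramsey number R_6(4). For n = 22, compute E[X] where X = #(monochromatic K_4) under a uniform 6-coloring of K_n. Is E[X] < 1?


E[X] = C(22, 4) · 6^{1 − 6} = 7315 · 6^{−5} = 7315/7776.
As a reduced fraction: E[X] = 7315/7776 ≈ 0.940715.
Is E[X] < 1? YES.
Since E[X] < 1, there exists a 6-coloring of K_{22} with no monochromatic K_4; hence R_6(4) > 22.

E[X] = 7315/7776 ≈ 0.940715; E[X] < 1, so R_6(4) > 22.


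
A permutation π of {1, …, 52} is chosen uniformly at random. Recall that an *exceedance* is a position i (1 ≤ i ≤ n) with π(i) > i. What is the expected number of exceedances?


Write X = Σ_{i=1}^{52} X_i, where X_i = 1_{π(i) > i}.
For each fixed i, π(i) is uniform over {1, …, 52} (marginal of a uniform permutation), so P[π(i) > i] = (n − i)/n. Summing: Σ_{i=1}^{52} (n − i)/n = (0 + 1 + … + 51)/52 = 52(52 − 1)/(2·52) = (52 − 1)/2.
Hence E[X] = Σ_{i=1}^{52} (52 − i)/52 = 51/2 ≈ 25.500000.

E[X] = 51/2 = 25.500000.


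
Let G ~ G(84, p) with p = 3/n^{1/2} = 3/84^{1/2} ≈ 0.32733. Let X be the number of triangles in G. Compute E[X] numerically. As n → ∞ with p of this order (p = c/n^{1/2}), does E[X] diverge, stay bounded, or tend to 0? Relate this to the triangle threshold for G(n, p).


Number of potential triangles: C(84, 3) = 95284.
Each occurs with probability p³ ≈ (0.32733)³ ≈ 3.5070732e-02.
By linearity: E[X] = C(84, 3)·p³ ≈ 95284 · 3.5070732e-02 ≈ 3341.67966.
Since α = 1/2 < 1, p = c/n^{1/2} ≫ 1/n is above the triangle threshold p ~ 1/n. Asymptotically E[X] ~ (c³/6)·n^{3(1−α)} = (3³/6)·n^{1.5} → ∞; triangles are abundant w.h.p.

E[X] ≈ 3341.67966; in regime p = Θ(1/n^{1/2}) E[X] diverges (above the triangle threshold p ~ 1/n).


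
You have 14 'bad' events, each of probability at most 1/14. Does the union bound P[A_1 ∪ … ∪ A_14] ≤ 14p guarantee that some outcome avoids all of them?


Union bound: P[∪_{i=1}^{14} A_i] ≤ Σ_i P[A_i] ≤ 14·p = 14·(1/14) = 1.
Numerically: 1 ≈ 1.00000.
Is 1 < 1? NO.
Since the bound 1 is ≥ 1, the union bound is uninformative here; it does NOT by itself certify existence.

14·p = 1 ≈ 1.00000; existence NOT certified by the union bound.


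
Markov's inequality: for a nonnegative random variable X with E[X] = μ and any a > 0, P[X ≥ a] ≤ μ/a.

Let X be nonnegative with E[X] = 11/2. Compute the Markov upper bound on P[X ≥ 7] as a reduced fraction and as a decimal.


μ = E[X] = 11/2, a = 7.
Markov: P[X ≥ 7] ≤ μ/a = (11/2)/7 = 11/14.
Numerically: ≈ 0.786.
(Since a = 7 > μ = 5.500, the bound 11/14 is < 1 and informative.)

P[X ≥ 7] ≤ 11/14 ≈ 0.786.


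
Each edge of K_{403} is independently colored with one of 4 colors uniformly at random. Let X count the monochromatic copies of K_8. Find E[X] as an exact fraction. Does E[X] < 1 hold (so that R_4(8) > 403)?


E[X] = C(403, 8) · 4^{1 − 28} = 16090020602228430 · 4^{−27} = 16090020602228430/18014398509481984.
As a reduced fraction: E[X] = 8045010301114215/9007199254740992 ≈ 0.8932.
Is E[X] < 1? YES.
Since E[X] < 1, there exists a 4-coloring of K_{403} with no monochromatic K_8; hence R_4(8) > 403.

E[X] = 8045010301114215/9007199254740992 ≈ 0.8932; E[X] < 1, so R_4(8) > 403.


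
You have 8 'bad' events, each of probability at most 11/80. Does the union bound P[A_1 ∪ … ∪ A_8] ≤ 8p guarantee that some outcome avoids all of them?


Union bound: P[∪_{i=1}^{8} A_i] ≤ Σ_i P[A_i] ≤ 8·p = 8·(11/80) = 11/10.
Numerically: 11/10 ≈ 1.1000000.
Is 11/10 < 1? NO.
Since the bound 11/10 is ≥ 1, the union bound is uninformative here; it does NOT by itself certify existence.

8·p = 11/10 ≈ 1.1000000; existence NOT certified by the union bound.


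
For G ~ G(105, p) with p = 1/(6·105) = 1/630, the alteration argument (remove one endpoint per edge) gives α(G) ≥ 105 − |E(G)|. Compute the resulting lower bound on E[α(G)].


E[|E(G)|] = C(105, 2)·p = 5460 · (1/630) = 26/3.
E[α(G)] ≥ n − E[|E(G)|] = 105 − 26/3 = 289/3.
Numerically: ≈ 96.333333.
(This is only a lower bound; the true E[α(G)] may be larger.)

E[α(G)] ≥ 289/3 ≈ 96.333333.


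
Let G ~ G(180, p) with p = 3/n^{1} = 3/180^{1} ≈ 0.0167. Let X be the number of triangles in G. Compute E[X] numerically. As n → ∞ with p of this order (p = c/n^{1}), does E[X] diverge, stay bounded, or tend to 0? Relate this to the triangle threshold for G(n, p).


Number of potential triangles: C(180, 3) = 955860.
Each occurs with probability p³ ≈ (0.0167)³ ≈ 4.62963e-06.
By linearity: E[X] = C(180, 3)·p³ ≈ 955860 · 4.62963e-06 ≈ 4.425.
Here α = 1, so p = 3/n is exactly at the triangle threshold p ~ 1/n. Asymptotically E[X] → c³/6 = 3³/6 = 9/2 ≈ 4.500, a bounded constant. In this regime the triangle count is asymptotically Poisson(c³/6).

E[X] ≈ 4.425; in regime p = Θ(1/n^{1}) E[X] stays bounded (at the triangle threshold p ~ 1/n).


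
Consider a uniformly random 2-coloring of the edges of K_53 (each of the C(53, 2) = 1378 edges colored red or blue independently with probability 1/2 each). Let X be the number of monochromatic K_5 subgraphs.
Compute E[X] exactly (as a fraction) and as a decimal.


Let X = Σ_S X_S over the C(53, 5) = 2869685 subsets S of size 5, where X_S = 1 if the K_5 on S is monochromatic.
For a fixed S, the K_5 on S has C(5, 2) = 10 edges. P[all 10 edges red] = (1/2)^10, and likewise for blue, so P[monochromatic] = 2·(1/2)^10 = 2^{1 − 10} = 1/512.
Summing: E[X] = C(53, 5) · 2^{1 − 10} = 2869685 · 1/512 = 2869685/512.
Numerically: E[X] ≈ 5604.853516.

E[X] = C(53,5)·2^(1−C(5,2)) = 2869685/512 ≈ 5604.853516.


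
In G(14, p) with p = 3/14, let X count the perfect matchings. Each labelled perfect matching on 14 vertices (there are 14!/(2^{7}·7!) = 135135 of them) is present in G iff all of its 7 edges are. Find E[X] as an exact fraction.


K_14 has 14!/(2^{7}·7!) = 135135 labelled perfect matchings.
For each such perfect matching H, let X_H = 1 if all 7 edges of H are present in G. Then P[X_H = 1] = p^{7} = (3/14)^{7} = 2187/105413504.
Summing the indicators: E[X] = Σ_H E[X_H] = 135135 · p^{7} = 135135 · 2187/105413504 = 42220035/15059072.
Numerically: E[X] ≈ 2.8036.

E[X] = 135135 · (3/14)^{7} = 42220035/15059072 ≈ 2.8036.


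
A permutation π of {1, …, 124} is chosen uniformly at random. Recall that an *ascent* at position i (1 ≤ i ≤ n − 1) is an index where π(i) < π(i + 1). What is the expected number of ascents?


Write X = Σ X_I over i = 1, …, 123, with X_I the indicator of one ascent.
There are 123 indicators.
For each fixed i, the pair (π(i), π(i+1)) is a uniformly random ordered pair of distinct values from {1, …, 124}; by symmetry P[π(i) < π(i+1)] = 1/2.
By linearity: E[X] = 123 · (1/2) = (124 − 1) · (1/2) = 123/2 ≈ 61.500.

E[X] = 123/2 = 61.500.


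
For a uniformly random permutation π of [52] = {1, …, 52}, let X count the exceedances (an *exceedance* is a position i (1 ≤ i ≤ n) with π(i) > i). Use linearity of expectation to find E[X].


Write X = Σ_{i=1}^{52} X_i, where X_i = 1_{π(i) > i}.
For each fixed i, π(i) is uniform over {1, …, 52} (marginal of a uniform permutation), so P[π(i) > i] = (n − i)/n. Summing: Σ_{i=1}^{52} (n − i)/n = (0 + 1 + … + 51)/52 = 52(52 − 1)/(2·52) = (52 − 1)/2.
Hence E[X] = Σ_{i=1}^{52} (52 − i)/52 = 51/2 ≈ 25.50000.

E[X] = 51/2 = 25.50000.


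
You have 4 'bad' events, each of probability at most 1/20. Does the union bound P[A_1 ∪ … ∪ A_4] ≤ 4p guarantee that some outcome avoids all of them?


Union bound: P[∪_{i=1}^{4} A_i] ≤ Σ_i P[A_i] ≤ 4·p = 4·(1/20) = 1/5.
Numerically: 1/5 ≈ 0.200.
Is 1/5 < 1? YES.
Since P[∪ A_i] ≤ 1/5 < 1, the complement has P[∩ A_i^c] ≥ 1 − 1/5 = 4/5 > 0, so some outcome avoids every A_i.

4·p = 1/5 ≈ 0.200; existence CERTIFIED by the union bound.


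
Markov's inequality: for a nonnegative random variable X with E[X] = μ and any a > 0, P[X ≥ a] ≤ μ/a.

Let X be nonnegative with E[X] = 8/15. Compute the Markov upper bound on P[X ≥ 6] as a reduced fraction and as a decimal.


μ = E[X] = 8/15, a = 6.
Markov: P[X ≥ 6] ≤ μ/a = (8/15)/6 = 4/45.
Numerically: ≈ 0.088889.
(Since a = 6 > μ = 0.533333, the bound 4/45 is < 1 and informative.)

P[X ≥ 6] ≤ 4/45 ≈ 0.088889.


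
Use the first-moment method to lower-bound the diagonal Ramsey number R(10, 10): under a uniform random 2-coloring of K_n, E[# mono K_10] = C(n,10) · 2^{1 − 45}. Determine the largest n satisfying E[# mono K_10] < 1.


We need C(n, 10) · 2^{1 − 45} < 1, i.e. C(n, 10) < 2^{45 − 1} = 17592186044416.
Check values of n near the boundary:
  n = 97: C(97, 10) = 12576469727536; 12576469727536 < 17592186044416? YES
  n = 98: C(98, 10) = 14005614014756; 14005614014756 < 17592186044416? YES
  n = 99: C(99, 10) = 15579278510796; 15579278510796 < 17592186044416? YES
  n = 100: C(100, 10) = 17310309456440; 17310309456440 < 17592186044416? YES
  n = 101: C(101, 10) = 19212541264840; 19212541264840 < 17592186044416? NO
  n = 102: C(102, 10) = 21300860967540; 21300860967540 < 17592186044416? NO
The largest n with C(n, 10) < 17592186044416 is n = 100 (where E[X] = 2163788682055/2199023255552 ≈ 0.9839772). Hence R(10, 10) > 100, i.e. R(10, 10) ≥ 101.

Largest n = 100; hence R(10, 10) > 100.


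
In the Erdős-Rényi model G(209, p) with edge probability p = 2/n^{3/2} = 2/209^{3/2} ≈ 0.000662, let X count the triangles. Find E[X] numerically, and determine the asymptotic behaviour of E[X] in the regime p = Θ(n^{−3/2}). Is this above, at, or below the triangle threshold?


Number of potential triangles: C(209, 3) = 1499784.
Each occurs with probability p³ ≈ (0.000662)³ ≈ 2.90023e-10.
By linearity: E[X] = C(209, 3)·p³ ≈ 1499784 · 2.90023e-10 ≈ 0.000.
Since α = 3/2 > 1, p = c/n^{3/2} = o(1/n) is below the triangle threshold p ~ 1/n. Asymptotically E[X] ~ (c³/6)·n^{3(1−α)} = (2³/6)·n^{-1.5} → 0, so by Markov's inequality G has no triangles w.h.p.

E[X] ≈ 0.000; in regime p = Θ(1/n^{3/2}) E[X] tends to 0 (below the triangle threshold p ~ 1/n).


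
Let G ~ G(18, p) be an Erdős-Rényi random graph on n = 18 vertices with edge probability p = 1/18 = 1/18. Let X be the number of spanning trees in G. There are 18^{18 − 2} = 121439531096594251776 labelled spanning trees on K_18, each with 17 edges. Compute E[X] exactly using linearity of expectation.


K_18 has 18^{18 − 2} = 121439531096594251776 labelled spanning trees.
For each such spanning tree H, let X_H = 1 if all 17 edges of H are present in G. Then P[X_H = 1] = p^{17} = (1/18)^{17} = 1/2185911559738696531968.
By linearity of expectation: E[X] = Σ_H E[X_H] = 121439531096594251776 · p^{17} = 121439531096594251776 · 1/2185911559738696531968 = 1/18.
Numerically: E[X] ≈ 0.055556.

E[X] = 121439531096594251776 · (1/18)^{17} = 1/18 ≈ 0.055556.


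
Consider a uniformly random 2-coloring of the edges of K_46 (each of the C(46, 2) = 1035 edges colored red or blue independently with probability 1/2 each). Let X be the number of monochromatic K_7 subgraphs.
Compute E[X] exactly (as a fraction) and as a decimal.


Let X = Σ_S X_S over the C(46, 7) = 53524680 subsets S of size 7, where X_S = 1 if the K_7 on S is monochromatic.
For a fixed S, the K_7 on S has C(7, 2) = 21 edges. P[all 21 edges red] = (1/2)^21, and likewise for blue, so P[monochromatic] = 2·(1/2)^21 = 2^{1 − 21} = 1/1048576.
By linearity of expectation: E[X] = C(46, 7) · 2^{1 − 21} = 53524680 · 1/1048576 = 6690585/131072.
Numerically: E[X] ≈ 51.045113.

E[X] = C(46,7)·2^(1−C(7,2)) = 6690585/131072 ≈ 51.045113.


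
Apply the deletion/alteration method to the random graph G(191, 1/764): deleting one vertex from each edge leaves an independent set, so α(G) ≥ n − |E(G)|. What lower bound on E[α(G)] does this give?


E[|E(G)|] = C(191, 2)·p = 18145 · (1/764) = 95/4.
E[α(G)] ≥ n − E[|E(G)|] = 191 − 95/4 = 669/4.
Numerically: ≈ 167.25000.
(This is only a lower bound; the true E[α(G)] may be larger.)

E[α(G)] ≥ 669/4 ≈ 167.25000.


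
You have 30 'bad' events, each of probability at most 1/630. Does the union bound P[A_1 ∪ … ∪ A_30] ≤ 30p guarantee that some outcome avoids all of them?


Union bound: P[∪_{i=1}^{30} A_i] ≤ Σ_i P[A_i] ≤ 30·p = 30·(1/630) = 1/21.
Numerically: 1/21 ≈ 0.047619.
Is 1/21 < 1? YES.
Since P[∪ A_i] ≤ 1/21 < 1, the complement has P[∩ A_i^c] ≥ 1 − 1/21 = 20/21 > 0, so some outcome avoids every A_i.

30·p = 1/21 ≈ 0.047619; existence CERTIFIED by the union bound.


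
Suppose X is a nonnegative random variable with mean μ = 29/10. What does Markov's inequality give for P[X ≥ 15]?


μ = E[X] = 29/10, a = 15.
Markov: P[X ≥ 15] ≤ μ/a = (29/10)/15 = 29/150.
Numerically: ≈ 0.193333.
(Since a = 15 > μ = 2.900000, the bound 29/150 is < 1 and informative.)

P[X ≥ 15] ≤ 29/150 ≈ 0.193333.


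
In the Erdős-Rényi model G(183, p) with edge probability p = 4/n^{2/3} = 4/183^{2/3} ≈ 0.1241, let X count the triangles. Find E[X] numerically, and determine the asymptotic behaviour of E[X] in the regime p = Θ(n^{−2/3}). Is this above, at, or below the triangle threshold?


Number of potential triangles: C(183, 3) = 1004731.
Each occurs with probability p³ ≈ (0.1241)³ ≈ 1.911075e-03.
By linearity: E[X] = C(183, 3)·p³ ≈ 1004731 · 1.911075e-03 ≈ 1920.1166.
Since α = 2/3 < 1, p = c/n^{2/3} ≫ 1/n is above the triangle threshold p ~ 1/n. Asymptotically E[X] ~ (c³/6)·n^{3(1−α)} = (4³/6)·n^{1} → ∞; triangles are abundant w.h.p.

E[X] ≈ 1920.1166; in regime p = Θ(1/n^{2/3}) E[X] diverges (above the triangle threshold p ~ 1/n).


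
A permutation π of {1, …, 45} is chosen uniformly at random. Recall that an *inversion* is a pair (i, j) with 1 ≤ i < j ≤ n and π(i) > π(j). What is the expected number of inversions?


Write X = Σ X_I over the C(45, 2) = 990 pairs i < j, with X_I the indicator of one inversion.
There are 990 indicators.
For each fixed pair i < j, the values π(i) and π(j) are two distinct elements of {1, …, 45} in uniformly random order; by symmetry P[π(i) > π(j)] = 1/2.
By linearity: E[X] = 990 · (1/2) = C(45, 2) · (1/2) = 990/2 = 495 ≈ 495.0000.

E[X] = 495 = 495.0000.


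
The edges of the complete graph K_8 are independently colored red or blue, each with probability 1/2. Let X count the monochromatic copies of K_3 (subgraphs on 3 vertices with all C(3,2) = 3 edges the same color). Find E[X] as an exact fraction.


Let X = Σ_S X_S over the C(8, 3) = 56 subsets S of size 3, where X_S = 1 if the K_3 on S is monochromatic.
For a fixed S, the K_3 on S has C(3, 2) = 3 edges. P[all 3 edges red] = (1/2)^3, and likewise for blue, so P[monochromatic] = 2·(1/2)^3 = 2^{1 − 3} = 1/4.
By linearity: E[X] = C(8, 3) · 2^{1 − 3} = 56 · 1/4 = 14.
Numerically: E[X] ≈ 14.0000.

E[X] = C(8,3)·2^(1−C(3,2)) = 14 ≈ 14.0000.


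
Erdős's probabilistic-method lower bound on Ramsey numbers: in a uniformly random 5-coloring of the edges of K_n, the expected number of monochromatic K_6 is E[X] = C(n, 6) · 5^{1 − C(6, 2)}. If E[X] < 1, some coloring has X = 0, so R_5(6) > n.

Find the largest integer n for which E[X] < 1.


We need C(n, 6) · 5^{1 − 15} < 1, i.e. C(n, 6) < 5^{15 − 1} = 6103515625.
Check values of n near the boundary:
  n = 125: C(125, 6) = 4690625500; 4690625500 < 6103515625? YES
  n = 126: C(126, 6) = 4925156775; 4925156775 < 6103515625? YES
  n = 127: C(127, 6) = 5169379425; 5169379425 < 6103515625? YES
  n = 128: C(128, 6) = 5423611200; 5423611200 < 6103515625? YES
  n = 129: C(129, 6) = 5688177600; 5688177600 < 6103515625? YES
  n = 130: C(130, 6) = 5963412000; 5963412000 < 6103515625? YES
  n = 131: C(131, 6) = 6249655776; 6249655776 < 6103515625? NO
The largest n with C(n, 6) < 6103515625 is n = 130 (where E[X] = 47707296/48828125 ≈ 0.97705). Hence R_5(6) > 130, i.e. R_5(6) ≥ 131.

Largest n = 130; hence R_5(6) > 130.


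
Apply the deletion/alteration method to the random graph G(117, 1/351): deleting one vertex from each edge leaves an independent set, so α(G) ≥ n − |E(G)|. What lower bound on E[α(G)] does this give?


E[|E(G)|] = C(117, 2)·p = 6786 · (1/351) = 58/3.
E[α(G)] ≥ n − E[|E(G)|] = 117 − 58/3 = 293/3.
Numerically: ≈ 97.667.
(This is only a lower bound; the true E[α(G)] may be larger.)

E[α(G)] ≥ 293/3 ≈ 97.667.


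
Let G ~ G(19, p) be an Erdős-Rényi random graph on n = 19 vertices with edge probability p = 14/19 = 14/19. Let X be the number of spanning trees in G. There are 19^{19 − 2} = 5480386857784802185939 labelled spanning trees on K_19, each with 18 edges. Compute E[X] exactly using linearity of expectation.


K_19 has 19^{19 − 2} = 5480386857784802185939 labelled spanning trees.
For each such spanning tree H, let X_H = 1 if all 18 edges of H are present in G. Then P[X_H = 1] = p^{18} = (14/19)^{18} = 426878854210636742656/104127350297911241532841.
By linearity of expectation: E[X] = Σ_H E[X_H] = 5480386857784802185939 · p^{18} = 5480386857784802185939 · 426878854210636742656/104127350297911241532841 = 426878854210636742656/19.
Numerically: E[X] ≈ 2.2467e+19.

E[X] = 5480386857784802185939 · (14/19)^{18} = 426878854210636742656/19 ≈ 2.2467e+19.
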